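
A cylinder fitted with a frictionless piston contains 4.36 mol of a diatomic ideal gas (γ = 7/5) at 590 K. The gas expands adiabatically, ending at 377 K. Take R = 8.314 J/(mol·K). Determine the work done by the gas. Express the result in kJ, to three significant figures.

W ≈ 19.3 kJ

Adiabatic ⇒ Q = 0, so W_by = −ΔU = nCᵥ(T₁ − T₂).
Cᵥ = 5R/2 = 20.79 J/(mol·K).
W = (4.36)(20.79)(590 − 377) = 19303 J.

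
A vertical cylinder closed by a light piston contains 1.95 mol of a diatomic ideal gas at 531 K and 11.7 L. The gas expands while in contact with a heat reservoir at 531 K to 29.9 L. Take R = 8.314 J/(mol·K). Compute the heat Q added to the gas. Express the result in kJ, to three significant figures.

Isothermal ⇒ ΔU = 0, so Q = W = nRT ln(V₂/V₁).
Q = (1.95)(8.314)(531) ln(29.9/11.7) = 8609 × 0.9383 = 8077 J.

Q ≈ 8.08 kJ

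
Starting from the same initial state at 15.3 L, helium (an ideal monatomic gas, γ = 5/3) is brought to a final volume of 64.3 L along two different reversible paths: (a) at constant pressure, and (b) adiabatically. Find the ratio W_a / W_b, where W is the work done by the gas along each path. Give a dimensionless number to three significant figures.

Path (a) isobaric: W = P₁(V₂ − V₁) → W_a/(P₁V₁) = 3.203.
Path (b) adiabatic: W = P₁V₁(1 − (V₁/V₂)^(γ−1))/(γ−1) → W_b/(P₁V₁) = 0.924.
W_a / W_b = 3.203 / 0.924 = 3.466.

W_a / W_b ≈ 3.47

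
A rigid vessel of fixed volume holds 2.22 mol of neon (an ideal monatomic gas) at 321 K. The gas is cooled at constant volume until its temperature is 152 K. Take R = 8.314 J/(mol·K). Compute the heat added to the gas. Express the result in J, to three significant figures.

Q ≈ -4680 J

Constant volume ⇒ W = 0, so Q = ΔU = nCᵥΔT with Cᵥ = 3R/2 = 12.47 J/(mol·K).
ΔU = (2.22)(12.47)(152 − 321) = -4679 J.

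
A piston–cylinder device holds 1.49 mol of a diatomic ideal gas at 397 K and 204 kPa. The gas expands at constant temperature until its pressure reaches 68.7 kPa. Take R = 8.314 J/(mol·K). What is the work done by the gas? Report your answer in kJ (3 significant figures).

Isothermal process: W = nRT ln(V₂/V₁) = nRT ln(P₁/P₂).
W = (1.49)(8.314)(397) × ln(204/68.7)
  = 4918 × ln(2.969) = 4918 × 1.088
W_by_gas = 5353 J.

W ≈ 5.35 kJ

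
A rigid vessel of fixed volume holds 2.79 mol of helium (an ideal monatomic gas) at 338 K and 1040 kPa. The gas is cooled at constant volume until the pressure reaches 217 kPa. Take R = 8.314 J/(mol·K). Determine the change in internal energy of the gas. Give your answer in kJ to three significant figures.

Constant volume ⇒ W = 0, so Q = ΔU = nCᵥΔT with Cᵥ = 3R/2 = 12.47 J/(mol·K).
At constant V, T₂/T₁ = P₂/P₁ ⇒ ΔT = T₁(P₂/P₁ − 1) = 338·(217/1040 − 1) = -267.5 K.
ΔU = (2.79)(12.47)(-267.5) = -9307 J.

ΔU ≈ -9.31 kJ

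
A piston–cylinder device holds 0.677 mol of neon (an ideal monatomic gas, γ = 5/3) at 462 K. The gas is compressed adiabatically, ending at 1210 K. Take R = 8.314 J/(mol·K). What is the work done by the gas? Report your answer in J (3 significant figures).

Adiabatic ⇒ Q = 0, so W_by = −ΔU = nCᵥ(T₁ − T₂).
Cᵥ = 3R/2 = 12.47 J/(mol·K).
W = (0.677)(12.47)(462 − 1210) = -6315 J.

W ≈ -6320 J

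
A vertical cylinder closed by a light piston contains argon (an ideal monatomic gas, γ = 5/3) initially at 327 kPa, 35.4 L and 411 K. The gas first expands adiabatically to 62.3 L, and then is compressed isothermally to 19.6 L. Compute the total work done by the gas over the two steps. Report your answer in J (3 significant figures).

W_total ≈ -3730 J

Step 1 (adiabatic): W = (P₁V₁ − P₂V₂)/(γ−1) = (11576 − 7941)/0.667 = 5452 J.
After step 1: P = 127.5 kPa, V = 62.3 L, T = 282 K.
Step 2 (isothermal): W = P₁V₁ ln(V₂/V₁) = (7941) ln(19.6/62.3) = -9184 J.
W_total = 5452 − 9184 = -3732 J.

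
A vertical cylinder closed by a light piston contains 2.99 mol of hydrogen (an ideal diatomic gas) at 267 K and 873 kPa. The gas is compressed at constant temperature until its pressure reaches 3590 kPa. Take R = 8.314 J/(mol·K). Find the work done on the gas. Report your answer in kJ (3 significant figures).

Isothermal process: W = nRT ln(V₂/V₁) = nRT ln(P₁/P₂).
W = (2.99)(8.314)(267) × ln(873/3590)
  = 6637 × ln(0.2432) = 6637 × -1.414
W_by_gas = -9385 J; work on gas = −W_by = 9385 J.

W ≈ 9.38 kJ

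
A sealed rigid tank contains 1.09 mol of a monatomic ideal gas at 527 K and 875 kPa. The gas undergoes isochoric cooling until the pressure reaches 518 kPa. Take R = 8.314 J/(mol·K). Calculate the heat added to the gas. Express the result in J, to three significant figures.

Constant volume ⇒ W = 0, so Q = ΔU = nCᵥΔT with Cᵥ = 3R/2 = 12.47 J/(mol·K).
At constant V, T₂/T₁ = P₂/P₁ ⇒ ΔT = T₁(P₂/P₁ − 1) = 527·(518/875 − 1) = -215 K.
ΔU = (1.09)(12.47)(-215) = -2923 J.

Q ≈ -2920 J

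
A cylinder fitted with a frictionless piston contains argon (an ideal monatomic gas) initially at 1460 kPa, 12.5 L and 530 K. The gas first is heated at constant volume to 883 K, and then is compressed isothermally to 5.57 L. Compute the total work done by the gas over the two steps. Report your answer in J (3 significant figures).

Step 1 (isochoric): W = 0 (constant volume).
After step 1: P = 2432 kPa (V unchanged).
Step 2 (isothermal): W = P₁V₁ ln(V₂/V₁) = (30405) ln(5.57/12.5) = -24578 J.
W_total = 0 − 24578 = -24578 J.

W_total ≈ -24600 J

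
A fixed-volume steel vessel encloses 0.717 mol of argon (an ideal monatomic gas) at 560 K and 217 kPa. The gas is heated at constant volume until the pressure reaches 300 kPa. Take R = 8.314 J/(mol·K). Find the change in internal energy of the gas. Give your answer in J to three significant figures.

Constant volume ⇒ W = 0, so Q = ΔU = nCᵥΔT with Cᵥ = 3R/2 = 12.47 J/(mol·K).
At constant V, T₂/T₁ = P₂/P₁ ⇒ ΔT = T₁(P₂/P₁ − 1) = 560·(300/217 − 1) = 214.2 K.
ΔU = (0.717)(12.47)(214.2) = 1915 J.

ΔU ≈ 1920 J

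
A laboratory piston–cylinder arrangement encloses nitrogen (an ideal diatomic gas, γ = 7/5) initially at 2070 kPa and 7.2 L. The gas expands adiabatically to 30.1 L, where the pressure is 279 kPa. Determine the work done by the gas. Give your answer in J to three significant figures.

Adiabatic: W = (P₁V₁ − P₂V₂)/(γ − 1) with γ = 7/5.
P₁V₁ = 14904 J, P₂V₂ = 8398 J.
W = (14904 − 8398) / 0.4 = 16265 J.

W ≈ 16300 J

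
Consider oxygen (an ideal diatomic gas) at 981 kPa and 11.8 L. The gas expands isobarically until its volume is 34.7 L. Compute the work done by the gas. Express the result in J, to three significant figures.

W ≈ 22500 J

Isobaric: W = P ΔV.
W = (981 kPa)(34.7 − 11.8 L) = (981)(22.9) = 22465 J.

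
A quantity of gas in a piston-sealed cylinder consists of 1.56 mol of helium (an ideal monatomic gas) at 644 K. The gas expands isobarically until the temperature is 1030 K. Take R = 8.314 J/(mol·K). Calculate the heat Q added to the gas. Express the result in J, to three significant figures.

Q ≈ 12500 J

Isobaric: W = nRΔT = (1.56)(8.314)(386) = 5006 J.
ΔU = nCᵥΔT with Cᵥ = 3R/2: ΔU = (1.56)(12.47)(386) = 7510 J.
Q = ΔU + W = 7510 + 5006 = 12516 J.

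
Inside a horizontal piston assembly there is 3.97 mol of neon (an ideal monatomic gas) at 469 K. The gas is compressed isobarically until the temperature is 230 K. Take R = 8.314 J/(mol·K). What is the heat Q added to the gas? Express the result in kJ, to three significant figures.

Q ≈ -19.7 kJ

Isobaric: W = nRΔT = (3.97)(8.314)(-239) = -7889 J.
ΔU = nCᵥΔT with Cᵥ = 3R/2: ΔU = (3.97)(12.47)(-239) = -11833 J.
Q = ΔU + W = -11833 − 7889 = -19721 J.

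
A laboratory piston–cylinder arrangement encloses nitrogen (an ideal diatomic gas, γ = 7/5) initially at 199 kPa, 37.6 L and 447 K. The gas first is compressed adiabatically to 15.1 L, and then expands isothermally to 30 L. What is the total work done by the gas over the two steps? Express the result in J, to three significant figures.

Step 1 (adiabatic): W = (P₁V₁ − P₂V₂)/(γ−1) = (7482 − 10778)/0.4 = -8238 J.
After step 1: P = 713.8 kPa, V = 15.1 L, T = 643.9 K.
Step 2 (isothermal): W = P₁V₁ ln(V₂/V₁) = (10778) ln(30/15.1) = 7399 J.
W_total = -8238 + 7399 = -839.3 J.

W_total ≈ -839 J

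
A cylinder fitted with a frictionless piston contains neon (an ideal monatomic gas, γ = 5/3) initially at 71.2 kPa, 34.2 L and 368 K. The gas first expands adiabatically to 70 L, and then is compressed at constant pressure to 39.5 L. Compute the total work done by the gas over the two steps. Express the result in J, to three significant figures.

Step 1 (adiabatic): W = (P₁V₁ − P₂V₂)/(γ−1) = (2435 − 1511)/0.667 = 1387 J.
After step 1: P = 21.58 kPa, V = 70 L, T = 228.3 K.
Step 2 (isobaric): W = PΔV = (21.58 kPa)(39.5 − 70 L) = -658.2 J.
W_total = 1387 − 658.2 = 728.6 J.

W_total ≈ 729 J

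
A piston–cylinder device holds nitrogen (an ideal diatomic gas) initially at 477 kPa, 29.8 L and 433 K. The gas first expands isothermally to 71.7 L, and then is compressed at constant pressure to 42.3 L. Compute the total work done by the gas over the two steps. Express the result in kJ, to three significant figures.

W_total ≈ 6.65 kJ

Step 1 (isothermal): W = P₁V₁ ln(V₂/V₁) = (14215) ln(71.7/29.8) = 12480 J.
After step 1: P = 198.3 kPa, V = 71.7 L, T = 433 K.
Step 2 (isobaric): W = PΔV = (198.3 kPa)(42.3 − 71.7 L) = -5829 J.
W_total = 12480 − 5829 = 6652 J.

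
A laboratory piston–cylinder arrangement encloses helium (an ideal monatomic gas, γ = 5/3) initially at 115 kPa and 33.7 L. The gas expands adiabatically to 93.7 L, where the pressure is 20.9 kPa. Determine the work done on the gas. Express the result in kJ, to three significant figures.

W ≈ -2.88 kJ

Adiabatic: W = (P₁V₁ − P₂V₂)/(γ − 1) with γ = 5/3.
P₁V₁ = 3876 J, P₂V₂ = 1958 J.
W = (3876 − 1958) / 0.6667 = 2876 J.
Work on gas = −W_by = -2876 J.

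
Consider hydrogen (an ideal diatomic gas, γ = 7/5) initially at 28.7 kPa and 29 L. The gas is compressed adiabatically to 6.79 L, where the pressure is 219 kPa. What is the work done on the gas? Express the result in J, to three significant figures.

Adiabatic: W = (P₁V₁ − P₂V₂)/(γ − 1) with γ = 7/5.
P₁V₁ = 832.3 J, P₂V₂ = 1487 J.
W = (832.3 − 1487) / 0.4 = -1637 J.
Work on gas = −W_by = 1637 J.

W ≈ 1640 J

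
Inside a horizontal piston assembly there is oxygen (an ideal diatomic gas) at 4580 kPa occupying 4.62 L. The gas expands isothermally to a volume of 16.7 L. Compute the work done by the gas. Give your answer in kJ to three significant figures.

W ≈ 27.2 kJ

Isothermal: W = nRT ln(V₂/V₁) = P₁V₁ ln(V₂/V₁).
P₁V₁ = (4580 kPa)(4.62 L) = 21160 J.
W = 21160 × ln(16.7/4.62) = 21160 × 1.285
W_by_gas = 27190 J.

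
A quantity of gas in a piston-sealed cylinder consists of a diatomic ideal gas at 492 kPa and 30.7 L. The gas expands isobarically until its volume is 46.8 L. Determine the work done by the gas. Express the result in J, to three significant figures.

W ≈ 7920 J

Isobaric: W = P ΔV.
W = (492 kPa)(46.8 − 30.7 L) = (492)(16.1) = 7921 J.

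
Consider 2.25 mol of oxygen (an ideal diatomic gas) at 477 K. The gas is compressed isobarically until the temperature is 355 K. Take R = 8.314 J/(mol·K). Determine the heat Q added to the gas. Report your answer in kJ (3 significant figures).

Isobaric: W = nRΔT = (2.25)(8.314)(-122) = -2282 J.
ΔU = nCᵥΔT with Cᵥ = 5R/2: ΔU = (2.25)(20.79)(-122) = -5705 J.
Q = ΔU + W = -5705 − 2282 = -7988 J.

Q ≈ -7.99 kJ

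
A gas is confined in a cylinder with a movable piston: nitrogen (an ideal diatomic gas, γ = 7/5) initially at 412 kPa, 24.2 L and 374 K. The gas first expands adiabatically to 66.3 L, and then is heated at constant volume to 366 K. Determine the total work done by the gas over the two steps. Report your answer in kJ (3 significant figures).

W_total ≈ 8.27 kJ

Step 1 (adiabatic): W = (P₁V₁ − P₂V₂)/(γ−1) = (9970 − 6662)/0.4 = 8270 J.
Step 2 (isochoric): W = 0 (constant volume).
W_total = 8270 + 0 = 8270 J.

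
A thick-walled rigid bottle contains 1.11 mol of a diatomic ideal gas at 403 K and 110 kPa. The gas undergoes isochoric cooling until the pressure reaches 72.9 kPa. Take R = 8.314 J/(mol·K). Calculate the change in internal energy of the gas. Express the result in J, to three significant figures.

ΔU ≈ -3140 J

Constant volume ⇒ W = 0, so Q = ΔU = nCᵥΔT with Cᵥ = 5R/2 = 20.79 J/(mol·K).
At constant V, T₂/T₁ = P₂/P₁ ⇒ ΔT = T₁(P₂/P₁ − 1) = 403·(72.9/110 − 1) = -135.9 K.
ΔU = (1.11)(20.79)(-135.9) = -3136 J.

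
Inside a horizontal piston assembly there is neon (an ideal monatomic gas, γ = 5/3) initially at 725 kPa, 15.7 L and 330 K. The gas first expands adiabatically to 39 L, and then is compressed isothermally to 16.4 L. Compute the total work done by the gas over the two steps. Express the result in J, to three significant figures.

Step 1 (adiabatic): W = (P₁V₁ − P₂V₂)/(γ−1) = (11382 − 6206)/0.667 = 7765 J.
After step 1: P = 159.1 kPa, V = 39 L, T = 179.9 K.
Step 2 (isothermal): W = P₁V₁ ln(V₂/V₁) = (6206) ln(16.4/39) = -5376 J.
W_total = 7765 − 5376 = 2389 J.

W_total ≈ 2390 J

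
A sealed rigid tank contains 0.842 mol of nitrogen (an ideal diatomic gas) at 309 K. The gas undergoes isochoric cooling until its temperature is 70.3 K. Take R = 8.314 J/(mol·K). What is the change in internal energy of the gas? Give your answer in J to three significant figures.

Constant volume ⇒ W = 0, so Q = ΔU = nCᵥΔT with Cᵥ = 5R/2 = 20.79 J/(mol·K).
ΔU = (0.842)(20.79)(70.3 − 309) = -4177 J.

ΔU ≈ -4180 J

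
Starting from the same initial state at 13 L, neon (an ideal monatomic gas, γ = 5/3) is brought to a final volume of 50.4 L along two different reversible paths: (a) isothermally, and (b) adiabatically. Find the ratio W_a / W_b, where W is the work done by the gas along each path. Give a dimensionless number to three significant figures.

W_a / W_b ≈ 1.52

Path (a) isothermal: W = P₁V₁ ln(V₂/V₁) → W_a/(P₁V₁) = 1.355.
Path (b) adiabatic: W = P₁V₁(1 − (V₁/V₂)^(γ−1))/(γ−1) → W_b/(P₁V₁) = 0.8922.
W_a / W_b = 1.355 / 0.8922 = 1.519.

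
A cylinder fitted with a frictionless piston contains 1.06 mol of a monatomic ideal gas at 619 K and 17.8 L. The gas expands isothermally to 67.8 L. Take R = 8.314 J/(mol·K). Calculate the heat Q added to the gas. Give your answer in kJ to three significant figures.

Q ≈ 7.30 kJ

Isothermal ⇒ ΔU = 0, so Q = W = nRT ln(V₂/V₁).
Q = (1.06)(8.314)(619) ln(67.8/17.8) = 5455 × 1.337 = 7296 J.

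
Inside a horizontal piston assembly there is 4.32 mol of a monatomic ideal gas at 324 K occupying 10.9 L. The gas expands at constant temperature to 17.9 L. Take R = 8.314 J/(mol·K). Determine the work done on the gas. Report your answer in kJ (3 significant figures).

W ≈ -5.77 kJ

Isothermal: W = nRT ln(V₂/V₁).
W = (4.32)(8.314)(324) × ln(17.9/10.9)
  = 11637 × 0.496
W_by_gas = 5772 J; work on gas = −W_by = -5772 J.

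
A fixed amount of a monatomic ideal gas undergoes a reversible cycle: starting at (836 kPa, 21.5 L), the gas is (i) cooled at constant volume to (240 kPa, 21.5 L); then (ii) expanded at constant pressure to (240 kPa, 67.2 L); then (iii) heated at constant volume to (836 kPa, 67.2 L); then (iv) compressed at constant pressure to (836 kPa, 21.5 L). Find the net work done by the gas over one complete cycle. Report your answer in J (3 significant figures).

Constant-volume legs do no work.
W(ii) = (240)(67.2 − 21.5) = 10968 J; W(iv) = (836)(21.5 − 67.2) = -38205 J.
W_net = 10968 − 38205 = -27237 J (the counter-clockwise enclosed area).

W_net ≈ -27200 J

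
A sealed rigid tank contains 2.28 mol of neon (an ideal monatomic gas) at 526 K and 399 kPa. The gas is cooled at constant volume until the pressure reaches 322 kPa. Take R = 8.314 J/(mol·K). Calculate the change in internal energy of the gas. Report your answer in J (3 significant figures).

Constant volume ⇒ W = 0, so Q = ΔU = nCᵥΔT with Cᵥ = 3R/2 = 12.47 J/(mol·K).
At constant V, T₂/T₁ = P₂/P₁ ⇒ ΔT = T₁(P₂/P₁ − 1) = 526·(322/399 − 1) = -101.5 K.
ΔU = (2.28)(12.47)(-101.5) = -2886 J.

ΔU ≈ -2890 J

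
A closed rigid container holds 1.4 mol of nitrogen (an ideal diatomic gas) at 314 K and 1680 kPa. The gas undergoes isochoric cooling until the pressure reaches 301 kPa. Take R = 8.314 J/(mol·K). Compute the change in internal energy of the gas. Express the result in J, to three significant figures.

Constant volume ⇒ W = 0, so Q = ΔU = nCᵥΔT with Cᵥ = 5R/2 = 20.79 J/(mol·K).
At constant V, T₂/T₁ = P₂/P₁ ⇒ ΔT = T₁(P₂/P₁ − 1) = 314·(301/1680 − 1) = -257.7 K.
ΔU = (1.4)(20.79)(-257.7) = -7500 J.

ΔU ≈ -7500 J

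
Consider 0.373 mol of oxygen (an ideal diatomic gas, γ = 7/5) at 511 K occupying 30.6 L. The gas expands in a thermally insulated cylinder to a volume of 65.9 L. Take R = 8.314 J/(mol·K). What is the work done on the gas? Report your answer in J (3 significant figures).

Adiabatic: TV^(γ−1) = const with γ = 7/5.
T₂ = T₁ (V₁/V₂)^(γ−1) = 511 × (30.6/65.9)^0.4 = 511 × 0.7358 = 376 K.
W_by = nCᵥ(T₁ − T₂) = (0.373)(20.79)(511 − 376) = 1047 J.
Work on gas = −W_by = -1047 J.

W ≈ -1050 J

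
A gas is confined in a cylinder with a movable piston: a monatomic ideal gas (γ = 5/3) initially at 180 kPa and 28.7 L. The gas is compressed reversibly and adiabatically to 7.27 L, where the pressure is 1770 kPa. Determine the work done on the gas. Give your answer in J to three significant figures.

W ≈ 11600 J

Adiabatic: W = (P₁V₁ − P₂V₂)/(γ − 1) with γ = 5/3.
P₁V₁ = 5166 J, P₂V₂ = 12868 J.
W = (5166 − 12868) / 0.6667 = -11553 J.
Work on gas = −W_by = 11553 J.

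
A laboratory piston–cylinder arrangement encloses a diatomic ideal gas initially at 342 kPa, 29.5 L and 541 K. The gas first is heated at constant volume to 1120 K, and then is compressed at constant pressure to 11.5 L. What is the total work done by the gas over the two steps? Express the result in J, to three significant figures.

Step 1 (isochoric): W = 0 (constant volume).
After step 1: P = 708 kPa (V unchanged).
Step 2 (isobaric): W = PΔV = (708 kPa)(11.5 − 29.5 L) = -12744 J.
W_total = 0 − 12744 = -12744 J.

W_total ≈ -12700 J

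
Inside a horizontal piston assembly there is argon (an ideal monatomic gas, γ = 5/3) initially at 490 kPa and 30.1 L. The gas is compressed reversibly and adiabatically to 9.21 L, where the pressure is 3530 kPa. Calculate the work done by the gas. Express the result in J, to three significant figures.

Adiabatic: W = (P₁V₁ − P₂V₂)/(γ − 1) with γ = 5/3.
P₁V₁ = 14749 J, P₂V₂ = 32511 J.
W = (14749 − 32511) / 0.6667 = -26643 J.

W ≈ -26600 J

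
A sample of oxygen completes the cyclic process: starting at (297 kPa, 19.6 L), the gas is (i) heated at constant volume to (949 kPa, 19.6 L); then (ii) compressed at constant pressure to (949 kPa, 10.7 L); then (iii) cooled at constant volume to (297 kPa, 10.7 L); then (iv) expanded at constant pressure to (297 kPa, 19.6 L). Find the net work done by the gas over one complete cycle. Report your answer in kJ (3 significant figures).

Constant-volume legs do no work.
W(ii) = (949)(10.7 − 19.6) = -8446 J; W(iv) = (297)(19.6 − 10.7) = 2643 J.
W_net = -8446 + 2643 = -5803 J (the counter-clockwise enclosed area).

W_net ≈ -5.80 kJ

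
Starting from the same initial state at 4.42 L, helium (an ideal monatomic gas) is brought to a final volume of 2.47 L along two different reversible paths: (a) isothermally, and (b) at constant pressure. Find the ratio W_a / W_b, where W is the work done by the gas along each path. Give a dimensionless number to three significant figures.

Path (a) isothermal: W = P₁V₁ ln(V₂/V₁) → W_a/(P₁V₁) = -0.5819.
Path (b) isobaric: W = P₁(V₂ − V₁) → W_b/(P₁V₁) = -0.4412.
W_a / W_b = -0.5819 / -0.4412 = 1.319.

W_a / W_b ≈ 1.32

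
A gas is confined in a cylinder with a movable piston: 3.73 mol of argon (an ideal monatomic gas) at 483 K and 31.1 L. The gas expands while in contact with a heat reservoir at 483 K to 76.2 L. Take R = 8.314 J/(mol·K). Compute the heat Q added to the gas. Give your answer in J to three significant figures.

Q ≈ 13400 J

Isothermal ⇒ ΔU = 0, so Q = W = nRT ln(V₂/V₁).
Q = (3.73)(8.314)(483) ln(76.2/31.1) = 14978 × 0.8962 = 13423 J.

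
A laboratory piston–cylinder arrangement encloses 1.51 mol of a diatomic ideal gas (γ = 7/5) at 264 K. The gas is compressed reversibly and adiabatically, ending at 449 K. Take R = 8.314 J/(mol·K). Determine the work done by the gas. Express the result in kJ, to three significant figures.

W ≈ -5.81 kJ

Adiabatic ⇒ Q = 0, so W_by = −ΔU = nCᵥ(T₁ − T₂).
Cᵥ = 5R/2 = 20.79 J/(mol·K).
W = (1.51)(20.79)(264 − 449) = -5806 J.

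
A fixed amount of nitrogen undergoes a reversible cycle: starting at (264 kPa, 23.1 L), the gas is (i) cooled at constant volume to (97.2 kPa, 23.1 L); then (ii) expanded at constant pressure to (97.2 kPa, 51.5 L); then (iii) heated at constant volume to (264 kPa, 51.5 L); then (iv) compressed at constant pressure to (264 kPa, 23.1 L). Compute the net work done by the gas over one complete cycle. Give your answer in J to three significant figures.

W_net ≈ -4740 J

Constant-volume legs do no work.
W(ii) = (97.2)(51.5 − 23.1) = 2760 J; W(iv) = (264)(23.1 − 51.5) = -7498 J.
W_net = 2760 − 7498 = -4737 J (the counter-clockwise enclosed area).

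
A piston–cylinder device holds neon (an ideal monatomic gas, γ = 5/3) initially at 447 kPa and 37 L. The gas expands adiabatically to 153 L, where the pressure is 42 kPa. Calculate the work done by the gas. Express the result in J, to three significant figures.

W ≈ 15200 J

Adiabatic: W = (P₁V₁ − P₂V₂)/(γ − 1) with γ = 5/3.
P₁V₁ = 16539 J, P₂V₂ = 6426 J.
W = (16539 − 6426) / 0.6667 = 15169 J.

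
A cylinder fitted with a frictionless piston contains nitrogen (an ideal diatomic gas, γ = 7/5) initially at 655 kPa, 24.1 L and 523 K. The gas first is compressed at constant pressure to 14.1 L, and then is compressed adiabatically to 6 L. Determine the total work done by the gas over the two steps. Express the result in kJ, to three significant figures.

Step 1 (isobaric): W = PΔV = (655 kPa)(14.1 − 24.1 L) = -6550 J.
After step 1: P = 655 kPa, V = 14.1 L, T = 306 K.
Step 2 (adiabatic): W = (P₁V₁ − P₂V₂)/(γ−1) = (9236 − 12998)/0.4 = -9407 J.
W_total = -6550 − 9407 = -15957 J.

W_total ≈ -16.0 kJ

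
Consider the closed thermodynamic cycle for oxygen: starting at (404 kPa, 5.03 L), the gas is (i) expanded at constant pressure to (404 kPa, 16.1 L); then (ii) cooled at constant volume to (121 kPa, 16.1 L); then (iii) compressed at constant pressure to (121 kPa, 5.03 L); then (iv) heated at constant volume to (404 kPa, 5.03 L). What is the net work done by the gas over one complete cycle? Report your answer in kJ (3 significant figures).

W_net ≈ 3.13 kJ

Constant-volume legs do no work.
W(i) = (404)(16.1 − 5.03) = 4472 J; W(iii) = (121)(5.03 − 16.1) = -1339 J.
W_net = 4472 − 1339 = 3133 J (the clockwise enclosed area).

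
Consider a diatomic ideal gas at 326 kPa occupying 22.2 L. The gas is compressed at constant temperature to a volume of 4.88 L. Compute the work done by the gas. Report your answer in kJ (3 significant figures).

Isothermal: W = nRT ln(V₂/V₁) = P₁V₁ ln(V₂/V₁).
P₁V₁ = (326 kPa)(22.2 L) = 7237 J.
W = 7237 × ln(4.88/22.2) = 7237 × -1.515
W_by_gas = -10964 J.

W ≈ -11.0 kJ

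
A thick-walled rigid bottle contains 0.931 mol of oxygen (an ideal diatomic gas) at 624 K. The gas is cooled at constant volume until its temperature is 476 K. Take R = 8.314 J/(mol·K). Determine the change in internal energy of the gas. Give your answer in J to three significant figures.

Constant volume ⇒ W = 0, so Q = ΔU = nCᵥΔT with Cᵥ = 5R/2 = 20.79 J/(mol·K).
ΔU = (0.931)(20.79)(476 − 624) = -2864 J.

ΔU ≈ -2860 J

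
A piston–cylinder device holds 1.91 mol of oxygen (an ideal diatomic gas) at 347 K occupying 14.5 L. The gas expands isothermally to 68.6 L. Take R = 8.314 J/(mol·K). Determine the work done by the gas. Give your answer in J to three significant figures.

W ≈ 8560 J

Isothermal: W = nRT ln(V₂/V₁).
W = (1.91)(8.314)(347) × ln(68.6/14.5)
  = 5510 × 1.554
W_by_gas = 8564 J.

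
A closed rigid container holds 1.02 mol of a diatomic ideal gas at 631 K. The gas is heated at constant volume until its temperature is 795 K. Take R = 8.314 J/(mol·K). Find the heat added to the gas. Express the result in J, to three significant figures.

Constant volume ⇒ W = 0, so Q = ΔU = nCᵥΔT with Cᵥ = 5R/2 = 20.79 J/(mol·K).
ΔU = (1.02)(20.79)(795 − 631) = 3477 J.

Q ≈ 3480 J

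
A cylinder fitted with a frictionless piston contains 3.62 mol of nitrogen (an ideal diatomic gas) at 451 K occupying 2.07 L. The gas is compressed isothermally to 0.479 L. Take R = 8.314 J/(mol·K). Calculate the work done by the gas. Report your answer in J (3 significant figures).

Isothermal: W = nRT ln(V₂/V₁).
W = (3.62)(8.314)(451) × ln(0.479/2.07)
  = 13574 × -1.464
W_by_gas = -19866 J.

W ≈ -19900 J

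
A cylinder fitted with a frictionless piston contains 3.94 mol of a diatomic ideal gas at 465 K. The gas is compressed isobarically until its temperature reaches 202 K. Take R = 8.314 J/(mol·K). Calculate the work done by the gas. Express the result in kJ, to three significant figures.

Isobaric: W = P ΔV = nR ΔT.
W = (3.94)(8.314)(202 − 465) = -8615 J.

W ≈ -8.62 kJ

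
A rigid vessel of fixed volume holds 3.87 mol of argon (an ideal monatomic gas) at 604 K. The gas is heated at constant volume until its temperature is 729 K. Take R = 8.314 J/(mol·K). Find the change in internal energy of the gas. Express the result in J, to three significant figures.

Constant volume ⇒ W = 0, so Q = ΔU = nCᵥΔT with Cᵥ = 3R/2 = 12.47 J/(mol·K).
ΔU = (3.87)(12.47)(729 − 604) = 6033 J.

ΔU ≈ 6030 J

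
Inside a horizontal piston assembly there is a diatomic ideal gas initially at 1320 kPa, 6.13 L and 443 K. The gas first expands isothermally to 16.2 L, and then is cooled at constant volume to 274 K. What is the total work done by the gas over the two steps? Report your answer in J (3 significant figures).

Step 1 (isothermal): W = P₁V₁ ln(V₂/V₁) = (8092) ln(16.2/6.13) = 7864 J.
Step 2 (isochoric): W = 0 (constant volume).
W_total = 7864 + 0 = 7864 J.

W_total ≈ 7860 J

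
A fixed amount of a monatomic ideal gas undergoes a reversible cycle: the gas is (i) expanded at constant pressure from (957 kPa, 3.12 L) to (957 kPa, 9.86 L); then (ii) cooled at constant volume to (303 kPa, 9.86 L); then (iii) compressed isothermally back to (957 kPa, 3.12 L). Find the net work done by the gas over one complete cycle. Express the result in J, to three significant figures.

W_net ≈ 3010 J

Leg (i): W = PΔV = (957)(9.86 − 3.12) = 6450 J.
Leg (ii): W = 0.
Leg (iii): W = PᵢVᵢ ln(V_f/Vᵢ) = (2988) ln(3.12/9.86) = -3438 J.
W_net = 6450 − 3438 = 3013 J.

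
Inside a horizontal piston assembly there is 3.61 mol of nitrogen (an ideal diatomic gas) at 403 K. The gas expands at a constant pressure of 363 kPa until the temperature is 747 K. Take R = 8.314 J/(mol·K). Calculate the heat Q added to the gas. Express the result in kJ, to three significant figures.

Isobaric: W = nRΔT = (3.61)(8.314)(344) = 10325 J.
ΔU = nCᵥΔT with Cᵥ = 5R/2: ΔU = (3.61)(20.79)(344) = 25812 J.
Q = ΔU + W = 25812 + 10325 = 36136 J.

Q ≈ 36.1 kJ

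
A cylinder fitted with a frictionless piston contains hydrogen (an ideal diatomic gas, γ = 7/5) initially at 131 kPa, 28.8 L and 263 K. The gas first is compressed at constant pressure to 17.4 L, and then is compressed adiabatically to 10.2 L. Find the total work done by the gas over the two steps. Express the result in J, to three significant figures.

W_total ≈ -2850 J

Step 1 (isobaric): W = PΔV = (131 kPa)(17.4 − 28.8 L) = -1493 J.
After step 1: P = 131 kPa, V = 17.4 L, T = 158.9 K.
Step 2 (adiabatic): W = (P₁V₁ − P₂V₂)/(γ−1) = (2279 − 2822)/0.4 = -1357 J.
W_total = -1493 − 1357 = -2851 J.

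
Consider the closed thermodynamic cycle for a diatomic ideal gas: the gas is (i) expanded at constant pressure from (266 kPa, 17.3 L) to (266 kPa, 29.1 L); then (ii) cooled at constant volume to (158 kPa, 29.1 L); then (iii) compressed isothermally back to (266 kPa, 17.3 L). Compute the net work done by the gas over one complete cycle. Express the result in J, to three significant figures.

Leg (i): W = PΔV = (266)(29.1 − 17.3) = 3139 J.
Leg (ii): W = 0.
Leg (iii): W = PᵢVᵢ ln(V_f/Vᵢ) = (4598) ln(17.3/29.1) = -2391 J.
W_net = 3139 − 2391 = 747.8 J.

W_net ≈ 748 J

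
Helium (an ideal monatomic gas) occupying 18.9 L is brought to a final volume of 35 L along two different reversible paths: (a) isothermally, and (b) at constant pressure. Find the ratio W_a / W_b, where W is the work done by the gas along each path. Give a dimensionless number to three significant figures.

W_a / W_b ≈ 0.723

Path (a) isothermal: W = P₁V₁ ln(V₂/V₁) → W_a/(P₁V₁) = 0.6162.
Path (b) isobaric: W = P₁(V₂ − V₁) → W_b/(P₁V₁) = 0.8519.
W_a / W_b = 0.6162 / 0.8519 = 0.7233.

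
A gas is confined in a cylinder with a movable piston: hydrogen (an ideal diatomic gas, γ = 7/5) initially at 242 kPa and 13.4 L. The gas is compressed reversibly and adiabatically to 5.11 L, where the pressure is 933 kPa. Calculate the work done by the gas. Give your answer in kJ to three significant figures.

W ≈ -3.81 kJ

Adiabatic: W = (P₁V₁ − P₂V₂)/(γ − 1) with γ = 7/5.
P₁V₁ = 3243 J, P₂V₂ = 4768 J.
W = (3243 − 4768) / 0.4 = -3812 J.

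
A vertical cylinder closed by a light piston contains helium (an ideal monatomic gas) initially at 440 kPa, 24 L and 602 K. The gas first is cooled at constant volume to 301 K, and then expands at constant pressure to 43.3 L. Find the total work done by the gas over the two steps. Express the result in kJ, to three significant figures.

Step 1 (isochoric): W = 0 (constant volume).
After step 1: P = 220 kPa (V unchanged).
Step 2 (isobaric): W = PΔV = (220 kPa)(43.3 − 24 L) = 4246 J.
W_total = 0 + 4246 = 4246 J.

W_total ≈ 4.25 kJ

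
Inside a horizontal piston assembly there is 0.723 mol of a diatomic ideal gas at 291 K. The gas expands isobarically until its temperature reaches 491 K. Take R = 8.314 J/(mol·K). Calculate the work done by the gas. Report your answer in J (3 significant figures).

Isobaric: W = P ΔV = nR ΔT.
W = (0.723)(8.314)(491 − 291) = 1202 J.

W ≈ 1200 J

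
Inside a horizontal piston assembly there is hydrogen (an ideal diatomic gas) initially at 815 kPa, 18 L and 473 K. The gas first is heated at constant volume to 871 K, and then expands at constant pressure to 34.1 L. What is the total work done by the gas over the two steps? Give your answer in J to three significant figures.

W_total ≈ 24200 J

Step 1 (isochoric): W = 0 (constant volume).
After step 1: P = 1501 kPa (V unchanged).
Step 2 (isobaric): W = PΔV = (1501 kPa)(34.1 − 18 L) = 24162 J.
W_total = 0 + 24162 = 24162 J.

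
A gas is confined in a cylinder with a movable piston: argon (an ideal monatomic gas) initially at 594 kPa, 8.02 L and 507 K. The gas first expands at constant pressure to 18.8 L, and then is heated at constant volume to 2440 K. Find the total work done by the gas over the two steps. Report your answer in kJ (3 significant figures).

Step 1 (isobaric): W = PΔV = (594 kPa)(18.8 − 8.02 L) = 6403 J.
Step 2 (isochoric): W = 0 (constant volume).
W_total = 6403 + 0 = 6403 J.

W_total ≈ 6.40 kJ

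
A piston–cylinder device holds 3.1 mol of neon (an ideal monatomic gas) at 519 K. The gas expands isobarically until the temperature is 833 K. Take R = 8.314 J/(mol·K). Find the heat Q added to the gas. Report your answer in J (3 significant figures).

Q ≈ 20200 J

Isobaric: W = nRΔT = (3.1)(8.314)(314) = 8093 J.
ΔU = nCᵥΔT with Cᵥ = 3R/2: ΔU = (3.1)(12.47)(314) = 12139 J.
Q = ΔU + W = 12139 + 8093 = 20232 J.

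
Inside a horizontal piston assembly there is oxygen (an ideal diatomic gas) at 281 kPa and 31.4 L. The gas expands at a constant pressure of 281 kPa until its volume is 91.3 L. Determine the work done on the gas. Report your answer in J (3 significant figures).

W ≈ -16800 J

Isobaric: W = P ΔV.
W = (281 kPa)(91.3 − 31.4 L) = (281)(59.9) = 16832 J.
Work on gas = −W_by = -16832 J.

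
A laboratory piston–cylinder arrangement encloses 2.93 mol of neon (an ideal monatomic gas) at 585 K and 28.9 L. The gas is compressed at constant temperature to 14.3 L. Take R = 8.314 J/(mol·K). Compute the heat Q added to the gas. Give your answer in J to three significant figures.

Isothermal ⇒ ΔU = 0, so Q = W = nRT ln(V₂/V₁).
Q = (2.93)(8.314)(585) ln(14.3/28.9) = 14251 × -0.7036 = -10026 J.

Q ≈ -10000 J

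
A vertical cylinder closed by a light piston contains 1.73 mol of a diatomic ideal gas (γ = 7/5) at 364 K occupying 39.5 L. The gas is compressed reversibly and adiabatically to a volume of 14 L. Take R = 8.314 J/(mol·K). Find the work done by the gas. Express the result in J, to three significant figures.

Adiabatic: TV^(γ−1) = const with γ = 7/5.
T₂ = T₁ (V₁/V₂)^(γ−1) = 364 × (39.5/14)^0.4 = 364 × 1.514 = 551.2 K.
W_by = nCᵥ(T₁ − T₂) = (1.73)(20.79)(364 − 551.2) = -6730 J.

W ≈ -6730 J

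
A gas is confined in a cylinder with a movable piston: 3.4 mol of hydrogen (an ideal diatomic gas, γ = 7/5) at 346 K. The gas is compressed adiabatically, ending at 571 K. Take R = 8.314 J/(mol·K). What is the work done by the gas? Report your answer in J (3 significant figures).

Adiabatic ⇒ Q = 0, so W_by = −ΔU = nCᵥ(T₁ − T₂).
Cᵥ = 5R/2 = 20.79 J/(mol·K).
W = (3.4)(20.79)(346 − 571) = -15901 J.

W ≈ -15900 J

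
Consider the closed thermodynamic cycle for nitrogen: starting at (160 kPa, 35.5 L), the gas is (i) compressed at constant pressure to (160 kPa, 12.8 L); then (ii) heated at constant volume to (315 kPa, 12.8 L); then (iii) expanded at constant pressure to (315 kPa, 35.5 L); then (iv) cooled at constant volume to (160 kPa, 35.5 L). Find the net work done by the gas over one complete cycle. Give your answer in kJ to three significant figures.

Constant-volume legs do no work.
W(i) = (160)(12.8 − 35.5) = -3632 J; W(iii) = (315)(35.5 − 12.8) = 7150 J.
W_net = -3632 + 7150 = 3518 J (the clockwise enclosed area).

W_net ≈ 3.52 kJ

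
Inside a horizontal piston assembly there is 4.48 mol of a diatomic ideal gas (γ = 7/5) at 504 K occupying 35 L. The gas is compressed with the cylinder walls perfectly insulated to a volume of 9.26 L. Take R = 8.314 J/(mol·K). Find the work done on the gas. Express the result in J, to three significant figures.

W ≈ 32900 J

Adiabatic: TV^(γ−1) = const with γ = 7/5.
T₂ = T₁ (V₁/V₂)^(γ−1) = 504 × (35/9.26)^0.4 = 504 × 1.702 = 857.9 K.
W_by = nCᵥ(T₁ − T₂) = (4.48)(20.79)(504 − 857.9) = -32950 J.
Work on gas = −W_by = 32950 J.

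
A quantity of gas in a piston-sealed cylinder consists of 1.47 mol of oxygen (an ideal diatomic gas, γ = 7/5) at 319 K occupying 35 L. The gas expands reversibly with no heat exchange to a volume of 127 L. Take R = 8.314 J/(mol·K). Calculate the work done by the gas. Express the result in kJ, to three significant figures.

Adiabatic: TV^(γ−1) = const with γ = 7/5.
T₂ = T₁ (V₁/V₂)^(γ−1) = 319 × (35/127)^0.4 = 319 × 0.5972 = 190.5 K.
W_by = nCᵥ(T₁ − T₂) = (1.47)(20.79)(319 − 190.5) = 3926 J.

W ≈ 3.93 kJ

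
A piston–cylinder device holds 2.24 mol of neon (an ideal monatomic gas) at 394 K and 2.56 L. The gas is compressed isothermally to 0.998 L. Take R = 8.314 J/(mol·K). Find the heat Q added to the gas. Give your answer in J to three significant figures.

Q ≈ -6910 J

Isothermal ⇒ ΔU = 0, so Q = W = nRT ln(V₂/V₁).
Q = (2.24)(8.314)(394) ln(0.998/2.56) = 7338 × -0.942 = -6912 J.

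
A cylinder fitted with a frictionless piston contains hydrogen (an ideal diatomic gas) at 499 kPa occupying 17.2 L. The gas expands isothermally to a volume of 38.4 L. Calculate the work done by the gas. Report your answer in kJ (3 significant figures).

W ≈ 6.89 kJ

Isothermal: W = nRT ln(V₂/V₁) = P₁V₁ ln(V₂/V₁).
P₁V₁ = (499 kPa)(17.2 L) = 8583 J.
W = 8583 × ln(38.4/17.2) = 8583 × 0.8031
W_by_gas = 6893 J.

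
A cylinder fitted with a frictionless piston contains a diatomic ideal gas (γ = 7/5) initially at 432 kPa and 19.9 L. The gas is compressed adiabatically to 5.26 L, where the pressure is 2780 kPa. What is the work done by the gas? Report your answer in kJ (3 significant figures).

W ≈ -15.1 kJ

Adiabatic: W = (P₁V₁ − P₂V₂)/(γ − 1) with γ = 7/5.
P₁V₁ = 8597 J, P₂V₂ = 14623 J.
W = (8597 − 14623) / 0.4 = -15065 J.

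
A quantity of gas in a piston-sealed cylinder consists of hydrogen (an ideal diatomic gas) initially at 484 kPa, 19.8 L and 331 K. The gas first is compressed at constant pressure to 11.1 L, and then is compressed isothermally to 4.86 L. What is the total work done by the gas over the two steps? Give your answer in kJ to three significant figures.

Step 1 (isobaric): W = PΔV = (484 kPa)(11.1 − 19.8 L) = -4211 J.
After step 1: P = 484 kPa, V = 11.1 L, T = 185.6 K.
Step 2 (isothermal): W = P₁V₁ ln(V₂/V₁) = (5372) ln(4.86/11.1) = -4437 J.
W_total = -4211 − 4437 = -8648 J.

W_total ≈ -8.65 kJ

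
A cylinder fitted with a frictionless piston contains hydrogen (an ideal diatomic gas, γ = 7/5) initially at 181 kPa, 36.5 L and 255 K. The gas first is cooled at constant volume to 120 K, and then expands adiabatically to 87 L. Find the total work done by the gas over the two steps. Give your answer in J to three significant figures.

W_total ≈ 2280 J

Step 1 (isochoric): W = 0 (constant volume).
After step 1: P = 85.18 kPa (V unchanged).
Step 2 (adiabatic): W = (P₁V₁ − P₂V₂)/(γ−1) = (3109 − 2196)/0.4 = 2281 J.
W_total = 0 + 2281 = 2281 J.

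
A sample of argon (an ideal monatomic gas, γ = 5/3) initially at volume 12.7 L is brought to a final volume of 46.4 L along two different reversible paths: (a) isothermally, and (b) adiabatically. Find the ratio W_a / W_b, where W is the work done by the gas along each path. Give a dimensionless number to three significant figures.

Path (a) isothermal: W = P₁V₁ ln(V₂/V₁) → W_a/(P₁V₁) = 1.296.
Path (b) adiabatic: W = P₁V₁(1 − (V₁/V₂)^(γ−1))/(γ−1) → W_b/(P₁V₁) = 0.8677.
W_a / W_b = 1.296 / 0.8677 = 1.493.

W_a / W_b ≈ 1.49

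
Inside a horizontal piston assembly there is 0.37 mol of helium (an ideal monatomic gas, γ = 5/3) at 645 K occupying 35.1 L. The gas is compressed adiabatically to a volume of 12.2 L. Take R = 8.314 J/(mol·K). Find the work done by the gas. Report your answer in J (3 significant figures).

W ≈ -3040 J

Adiabatic: TV^(γ−1) = const with γ = 5/3.
T₂ = T₁ (V₁/V₂)^(γ−1) = 645 × (35.1/12.2)^0.667 = 645 × 2.023 = 1305 K.
W_by = nCᵥ(T₁ − T₂) = (0.37)(12.47)(645 − 1305) = -3044 J.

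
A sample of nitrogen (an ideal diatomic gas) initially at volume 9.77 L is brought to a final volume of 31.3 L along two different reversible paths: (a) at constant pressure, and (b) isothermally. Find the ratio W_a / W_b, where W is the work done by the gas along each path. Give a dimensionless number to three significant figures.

W_a / W_b ≈ 1.89

Path (a) isobaric: W = P₁(V₂ − V₁) → W_a/(P₁V₁) = 2.204.
Path (b) isothermal: W = P₁V₁ ln(V₂/V₁) → W_b/(P₁V₁) = 1.164.
W_a / W_b = 2.204 / 1.164 = 1.893.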